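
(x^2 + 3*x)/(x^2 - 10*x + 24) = x*(x + 3)/(x^2 - 10*x + 24)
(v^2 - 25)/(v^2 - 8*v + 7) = (v^2 - 25)/(v^2 - 8*v + 7)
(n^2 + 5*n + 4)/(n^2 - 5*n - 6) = (n + 4)/(n - 6)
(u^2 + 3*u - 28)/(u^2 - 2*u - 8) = (u + 7)/(u + 2)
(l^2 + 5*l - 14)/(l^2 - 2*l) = (l + 7)/l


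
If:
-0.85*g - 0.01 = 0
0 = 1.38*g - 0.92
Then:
No Solution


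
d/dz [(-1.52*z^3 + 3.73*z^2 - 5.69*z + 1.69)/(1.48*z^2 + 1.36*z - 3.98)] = (-2.2496*z^4 - 4.1344*z^3 + 31.6428*z^2 - 34.6932*z + 20.3478)/(2.1904*z^4 + 4.0256*z^3 - 9.9312*z^2 - 10.8256*z + 15.8404)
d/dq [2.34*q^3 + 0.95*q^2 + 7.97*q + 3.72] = 7.02*q^2 + 1.9*q + 7.97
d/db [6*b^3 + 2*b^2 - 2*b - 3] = 18*b^2 + 4*b - 2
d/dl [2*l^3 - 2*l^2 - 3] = 2*l*(3*l - 2)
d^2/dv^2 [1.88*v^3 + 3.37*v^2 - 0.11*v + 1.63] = 11.28*v + 6.74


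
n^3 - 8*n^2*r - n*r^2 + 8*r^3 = (n - 8*r)*(n - r)*(n + r)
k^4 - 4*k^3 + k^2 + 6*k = k*(k - 3)*(k - 2)*(k + 1)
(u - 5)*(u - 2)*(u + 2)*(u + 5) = u^4 - 29*u^2 + 100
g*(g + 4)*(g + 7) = g^3 + 11*g^2 + 28*g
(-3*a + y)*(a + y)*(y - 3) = -3*a^2*y + 9*a^2 - 2*a*y^2 + 6*a*y + y^3 - 3*y^2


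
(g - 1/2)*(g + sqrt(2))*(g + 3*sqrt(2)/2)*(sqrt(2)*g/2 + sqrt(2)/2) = sqrt(2)*g^4/2 + sqrt(2)*g^3/4 + 5*g^3/2 + 5*g^2/4 + 5*sqrt(2)*g^2/4 - 5*g/4 + 3*sqrt(2)*g/4 - 3*sqrt(2)/4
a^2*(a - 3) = a^3 - 3*a^2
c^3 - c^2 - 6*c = c*(c - 3)*(c + 2)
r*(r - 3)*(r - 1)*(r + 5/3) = r^4 - 7*r^3/3 - 11*r^2/3 + 5*r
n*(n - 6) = n^2 - 6*n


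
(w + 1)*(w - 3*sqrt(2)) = w^2 - 3*sqrt(2)*w + w - 3*sqrt(2)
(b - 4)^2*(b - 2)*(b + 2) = b^4 - 8*b^3 + 12*b^2 + 32*b - 64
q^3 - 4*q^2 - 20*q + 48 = (q - 6)*(q - 2)*(q + 4)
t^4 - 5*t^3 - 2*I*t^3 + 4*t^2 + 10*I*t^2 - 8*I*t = t*(t - 4)*(t - 1)*(t - 2*I)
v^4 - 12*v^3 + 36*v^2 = v^2*(v - 6)^2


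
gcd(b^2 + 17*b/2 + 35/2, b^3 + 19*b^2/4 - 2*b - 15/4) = b + 5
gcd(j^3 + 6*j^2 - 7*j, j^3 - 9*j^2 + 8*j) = j^2 - j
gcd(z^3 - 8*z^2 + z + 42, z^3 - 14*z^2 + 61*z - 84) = z^2 - 10*z + 21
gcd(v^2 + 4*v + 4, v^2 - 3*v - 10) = v + 2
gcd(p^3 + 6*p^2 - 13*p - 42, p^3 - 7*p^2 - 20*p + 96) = p - 3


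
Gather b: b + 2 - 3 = b - 1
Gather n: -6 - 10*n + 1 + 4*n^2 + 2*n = 4*n^2 - 8*n - 5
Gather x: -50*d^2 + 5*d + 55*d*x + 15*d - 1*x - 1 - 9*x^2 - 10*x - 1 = -50*d^2 + 20*d - 9*x^2 + x*(55*d - 11) - 2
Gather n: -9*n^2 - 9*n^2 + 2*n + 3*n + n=-18*n^2 + 6*n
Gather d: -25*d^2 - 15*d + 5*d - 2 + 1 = -25*d^2 - 10*d - 1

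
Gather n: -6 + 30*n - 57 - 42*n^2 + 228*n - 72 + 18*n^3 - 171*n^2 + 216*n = 18*n^3 - 213*n^2 + 474*n - 135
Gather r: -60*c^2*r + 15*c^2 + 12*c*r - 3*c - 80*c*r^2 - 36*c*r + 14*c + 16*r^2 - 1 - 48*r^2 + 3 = 15*c^2 + 11*c + r^2*(-80*c - 32) + r*(-60*c^2 - 24*c) + 2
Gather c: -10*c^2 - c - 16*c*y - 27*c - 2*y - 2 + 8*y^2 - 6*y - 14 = -10*c^2 + c*(-16*y - 28) + 8*y^2 - 8*y - 16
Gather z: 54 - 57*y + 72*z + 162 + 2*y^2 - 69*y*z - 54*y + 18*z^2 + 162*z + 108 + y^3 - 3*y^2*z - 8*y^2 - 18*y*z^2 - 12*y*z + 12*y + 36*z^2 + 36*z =y^3 - 6*y^2 - 99*y + z^2*(54 - 18*y) + z*(-3*y^2 - 81*y + 270) + 324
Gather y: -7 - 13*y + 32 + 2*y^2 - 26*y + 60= 2*y^2 - 39*y + 85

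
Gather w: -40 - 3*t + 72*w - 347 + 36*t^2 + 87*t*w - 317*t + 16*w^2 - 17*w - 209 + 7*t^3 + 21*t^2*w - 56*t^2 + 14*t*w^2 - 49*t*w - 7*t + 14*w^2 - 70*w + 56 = 7*t^3 - 20*t^2 - 327*t + w^2*(14*t + 30) + w*(21*t^2 + 38*t - 15) - 540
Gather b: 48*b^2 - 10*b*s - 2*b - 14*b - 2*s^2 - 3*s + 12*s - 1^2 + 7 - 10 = 48*b^2 + b*(-10*s - 16) - 2*s^2 + 9*s - 4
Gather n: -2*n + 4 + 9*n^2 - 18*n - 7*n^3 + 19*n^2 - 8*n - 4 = -7*n^3 + 28*n^2 - 28*n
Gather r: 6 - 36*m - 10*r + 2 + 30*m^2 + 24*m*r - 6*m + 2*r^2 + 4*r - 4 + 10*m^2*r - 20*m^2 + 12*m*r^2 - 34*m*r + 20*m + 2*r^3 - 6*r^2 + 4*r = 10*m^2 - 22*m + 2*r^3 + r^2*(12*m - 4) + r*(10*m^2 - 10*m - 2) + 4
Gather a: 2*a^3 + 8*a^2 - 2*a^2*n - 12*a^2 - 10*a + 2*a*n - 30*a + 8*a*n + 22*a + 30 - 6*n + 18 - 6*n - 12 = 2*a^3 + a^2*(-2*n - 4) + a*(10*n - 18) - 12*n + 36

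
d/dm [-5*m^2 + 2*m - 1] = 2 - 10*m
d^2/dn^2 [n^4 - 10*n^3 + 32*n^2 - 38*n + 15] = 12*n^2 - 60*n + 64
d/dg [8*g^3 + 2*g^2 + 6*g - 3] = 24*g^2 + 4*g + 6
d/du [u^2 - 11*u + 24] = 2*u - 11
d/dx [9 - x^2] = -2*x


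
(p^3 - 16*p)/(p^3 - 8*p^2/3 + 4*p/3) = 3*(p^2 - 16)/(3*p^2 - 8*p + 4)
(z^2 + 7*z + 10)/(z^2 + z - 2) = (z + 5)/(z - 1)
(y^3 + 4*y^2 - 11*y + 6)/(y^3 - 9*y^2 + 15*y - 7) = (y + 6)/(y - 7)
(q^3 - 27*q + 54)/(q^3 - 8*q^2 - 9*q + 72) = (q^2 + 3*q - 18)/(q^2 - 5*q - 24)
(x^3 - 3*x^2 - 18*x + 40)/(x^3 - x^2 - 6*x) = (-x^3 + 3*x^2 + 18*x - 40)/(x*(-x^2 + x + 6))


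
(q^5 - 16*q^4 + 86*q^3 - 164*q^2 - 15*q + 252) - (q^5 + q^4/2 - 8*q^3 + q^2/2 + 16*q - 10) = -33*q^4/2 + 94*q^3 - 329*q^2/2 - 31*q + 262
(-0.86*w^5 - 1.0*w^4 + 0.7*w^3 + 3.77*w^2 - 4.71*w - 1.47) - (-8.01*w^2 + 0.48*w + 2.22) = -0.86*w^5 - 1.0*w^4 + 0.7*w^3 + 11.78*w^2 - 5.19*w - 3.69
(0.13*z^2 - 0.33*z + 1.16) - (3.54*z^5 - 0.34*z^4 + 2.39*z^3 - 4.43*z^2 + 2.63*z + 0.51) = -3.54*z^5 + 0.34*z^4 - 2.39*z^3 + 4.56*z^2 - 2.96*z + 0.65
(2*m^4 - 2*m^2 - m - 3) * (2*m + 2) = 4*m^5 + 4*m^4 - 4*m^3 - 6*m^2 - 8*m - 6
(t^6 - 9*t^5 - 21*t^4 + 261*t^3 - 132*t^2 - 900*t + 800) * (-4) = -4*t^6 + 36*t^5 + 84*t^4 - 1044*t^3 + 528*t^2 + 3600*t - 3200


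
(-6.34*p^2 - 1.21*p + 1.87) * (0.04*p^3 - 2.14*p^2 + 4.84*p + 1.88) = -0.2536*p^5 + 13.5192*p^4 - 28.0214*p^3 - 21.7774*p^2 + 6.776*p + 3.5156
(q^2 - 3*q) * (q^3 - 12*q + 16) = q^5 - 3*q^4 - 12*q^3 + 52*q^2 - 48*q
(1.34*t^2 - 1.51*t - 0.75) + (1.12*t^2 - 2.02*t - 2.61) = 2.46*t^2 - 3.53*t - 3.36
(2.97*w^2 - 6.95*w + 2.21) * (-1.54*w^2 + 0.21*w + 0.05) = -4.5738*w^4 + 11.3267*w^3 - 4.7144*w^2 + 0.1166*w + 0.1105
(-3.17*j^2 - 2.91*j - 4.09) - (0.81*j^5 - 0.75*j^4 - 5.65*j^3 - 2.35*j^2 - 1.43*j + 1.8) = -0.81*j^5 + 0.75*j^4 + 5.65*j^3 - 0.82*j^2 - 1.48*j - 5.89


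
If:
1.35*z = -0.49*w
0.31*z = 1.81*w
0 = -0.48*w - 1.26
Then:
No Solution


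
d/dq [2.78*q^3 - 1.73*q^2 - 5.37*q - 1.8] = 8.34*q^2 - 3.46*q - 5.37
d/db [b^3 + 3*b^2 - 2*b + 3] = 3*b^2 + 6*b - 2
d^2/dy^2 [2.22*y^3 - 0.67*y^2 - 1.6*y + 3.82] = 13.32*y - 1.34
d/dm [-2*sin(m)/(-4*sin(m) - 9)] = 18*cos(m)/(4*sin(m) + 9)^2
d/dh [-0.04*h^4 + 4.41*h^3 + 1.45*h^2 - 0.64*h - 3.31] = -0.16*h^3 + 13.23*h^2 + 2.9*h - 0.64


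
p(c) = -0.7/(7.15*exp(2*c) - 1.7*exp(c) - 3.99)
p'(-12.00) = 0.00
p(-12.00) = 0.18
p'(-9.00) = 0.00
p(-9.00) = 0.18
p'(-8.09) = -0.00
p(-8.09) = 0.18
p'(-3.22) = -0.00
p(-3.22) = 0.17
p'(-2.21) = -0.00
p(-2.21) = 0.17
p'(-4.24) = -0.00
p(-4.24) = 0.17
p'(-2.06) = 0.00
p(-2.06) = 0.17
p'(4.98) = 0.00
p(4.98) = -0.00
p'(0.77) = 0.07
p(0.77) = -0.03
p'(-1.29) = 0.03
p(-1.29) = 0.18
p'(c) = -0.7*(-14.3*exp(2*c) + 1.7*exp(c))/(7.15*exp(2*c) - 1.7*exp(c) - 3.99)^2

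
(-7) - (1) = -8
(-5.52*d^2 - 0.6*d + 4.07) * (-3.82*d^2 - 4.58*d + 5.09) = 21.0864*d^4 + 27.5736*d^3 - 40.8962*d^2 - 21.6946*d + 20.7163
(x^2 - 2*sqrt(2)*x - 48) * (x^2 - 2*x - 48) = x^4 - 2*sqrt(2)*x^3 - 2*x^3 - 96*x^2 + 4*sqrt(2)*x^2 + 96*x + 96*sqrt(2)*x + 2304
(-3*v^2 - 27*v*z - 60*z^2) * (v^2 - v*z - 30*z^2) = -3*v^4 - 24*v^3*z + 57*v^2*z^2 + 870*v*z^3 + 1800*z^4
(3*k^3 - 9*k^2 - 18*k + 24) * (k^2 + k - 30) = 3*k^5 - 6*k^4 - 117*k^3 + 276*k^2 + 564*k - 720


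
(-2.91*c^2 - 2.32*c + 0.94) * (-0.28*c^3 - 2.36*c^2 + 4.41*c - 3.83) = 0.8148*c^5 + 7.5172*c^4 - 7.6211*c^3 - 1.3043*c^2 + 13.031*c - 3.6002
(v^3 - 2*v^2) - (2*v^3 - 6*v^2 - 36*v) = -v^3 + 4*v^2 + 36*v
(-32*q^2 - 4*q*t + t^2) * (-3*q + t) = 96*q^3 - 20*q^2*t - 7*q*t^2 + t^3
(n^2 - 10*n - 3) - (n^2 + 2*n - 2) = -12*n - 1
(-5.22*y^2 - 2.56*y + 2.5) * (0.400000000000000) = -2.088*y^2 - 1.024*y + 1.0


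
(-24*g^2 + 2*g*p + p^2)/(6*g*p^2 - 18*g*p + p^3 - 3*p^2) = (-4*g + p)/(p*(p - 3))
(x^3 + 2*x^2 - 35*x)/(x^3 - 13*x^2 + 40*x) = (x + 7)/(x - 8)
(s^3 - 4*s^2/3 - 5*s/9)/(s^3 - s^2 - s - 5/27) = 3*s/(3*s + 1)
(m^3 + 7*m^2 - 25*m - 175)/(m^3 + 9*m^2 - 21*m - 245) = (m + 5)/(m + 7)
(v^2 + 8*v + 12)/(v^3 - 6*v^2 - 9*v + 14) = (v + 6)/(v^2 - 8*v + 7)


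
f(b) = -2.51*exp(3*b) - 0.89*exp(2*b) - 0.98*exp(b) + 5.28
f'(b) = -7.53*exp(3*b) - 1.78*exp(2*b) - 0.98*exp(b)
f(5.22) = -15906037.62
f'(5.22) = -47687327.64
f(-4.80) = 5.27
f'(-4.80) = -0.01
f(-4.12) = 5.26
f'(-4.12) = -0.02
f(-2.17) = 5.15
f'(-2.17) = -0.15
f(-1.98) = 5.12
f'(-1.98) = -0.19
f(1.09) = -71.55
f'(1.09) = -216.79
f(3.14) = -31447.22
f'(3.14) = -93837.13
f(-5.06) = 5.27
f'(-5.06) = -0.01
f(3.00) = -20712.20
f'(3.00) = -61754.01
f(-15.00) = 5.28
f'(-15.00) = 0.00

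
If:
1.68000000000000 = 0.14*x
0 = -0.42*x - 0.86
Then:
No Solution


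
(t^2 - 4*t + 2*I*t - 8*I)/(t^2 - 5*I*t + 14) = (t - 4)/(t - 7*I)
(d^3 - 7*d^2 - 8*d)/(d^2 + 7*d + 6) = d*(d - 8)/(d + 6)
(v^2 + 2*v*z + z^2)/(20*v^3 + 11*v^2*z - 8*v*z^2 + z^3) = (v + z)/(20*v^2 - 9*v*z + z^2)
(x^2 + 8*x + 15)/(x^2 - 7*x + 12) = (x^2 + 8*x + 15)/(x^2 - 7*x + 12)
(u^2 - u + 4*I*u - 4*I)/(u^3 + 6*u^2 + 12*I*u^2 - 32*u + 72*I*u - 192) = (u - 1)/(u^2 + u*(6 + 8*I) + 48*I)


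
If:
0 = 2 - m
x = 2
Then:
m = 2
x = 2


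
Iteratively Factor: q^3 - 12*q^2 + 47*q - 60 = (q - 4)*(q^2 - 8*q + 15) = (q - 5)*(q - 4)*(q - 3)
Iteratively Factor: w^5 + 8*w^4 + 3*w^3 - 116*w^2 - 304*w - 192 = (w + 3)*(w^4 + 5*w^3 - 12*w^2 - 80*w - 64) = (w + 3)*(w + 4)*(w^3 + w^2 - 16*w - 16) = (w + 3)*(w + 4)^2*(w^2 - 3*w - 4) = (w + 1)*(w + 3)*(w + 4)^2*(w - 4)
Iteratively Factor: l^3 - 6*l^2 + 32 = (l - 4)*(l^2 - 2*l - 8) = (l - 4)^2*(l + 2)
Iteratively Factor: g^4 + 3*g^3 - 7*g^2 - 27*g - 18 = (g + 2)*(g^3 + g^2 - 9*g - 9) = (g + 2)*(g + 3)*(g^2 - 2*g - 3) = (g - 3)*(g + 2)*(g + 3)*(g + 1)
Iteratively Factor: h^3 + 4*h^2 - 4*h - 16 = (h - 2)*(h^2 + 6*h + 8) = (h - 2)*(h + 2)*(h + 4)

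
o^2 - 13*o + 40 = (o - 8)*(o - 5)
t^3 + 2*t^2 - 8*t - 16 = (t + 2)*(t - 2*sqrt(2))*(t + 2*sqrt(2))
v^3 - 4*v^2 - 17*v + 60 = (v - 5)*(v - 3)*(v + 4)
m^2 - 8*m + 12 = (m - 6)*(m - 2)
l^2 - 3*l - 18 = (l - 6)*(l + 3)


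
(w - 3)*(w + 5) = w^2 + 2*w - 15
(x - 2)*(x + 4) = x^2 + 2*x - 8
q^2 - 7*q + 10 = (q - 5)*(q - 2)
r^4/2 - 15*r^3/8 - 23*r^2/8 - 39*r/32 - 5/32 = (r/2 + 1/4)*(r - 5)*(r + 1/4)*(r + 1/2)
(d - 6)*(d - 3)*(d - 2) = d^3 - 11*d^2 + 36*d - 36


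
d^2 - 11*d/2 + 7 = (d - 7/2)*(d - 2)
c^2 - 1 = (c - 1)*(c + 1)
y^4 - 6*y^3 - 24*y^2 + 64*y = y*(y - 8)*(y - 2)*(y + 4)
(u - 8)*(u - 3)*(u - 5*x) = u^3 - 5*u^2*x - 11*u^2 + 55*u*x + 24*u - 120*x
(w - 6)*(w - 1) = w^2 - 7*w + 6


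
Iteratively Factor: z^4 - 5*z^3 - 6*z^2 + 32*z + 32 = (z + 2)*(z^3 - 7*z^2 + 8*z + 16) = (z - 4)*(z + 2)*(z^2 - 3*z - 4) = (z - 4)*(z + 1)*(z + 2)*(z - 4)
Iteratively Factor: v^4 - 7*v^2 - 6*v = (v - 3)*(v^3 + 3*v^2 + 2*v) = v*(v - 3)*(v^2 + 3*v + 2) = v*(v - 3)*(v + 2)*(v + 1)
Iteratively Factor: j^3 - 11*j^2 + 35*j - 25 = (j - 5)*(j^2 - 6*j + 5) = (j - 5)*(j - 1)*(j - 5)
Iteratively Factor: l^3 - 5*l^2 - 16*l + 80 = (l + 4)*(l^2 - 9*l + 20) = (l - 4)*(l + 4)*(l - 5)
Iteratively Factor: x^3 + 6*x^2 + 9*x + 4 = (x + 1)*(x^2 + 5*x + 4) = (x + 1)*(x + 4)*(x + 1)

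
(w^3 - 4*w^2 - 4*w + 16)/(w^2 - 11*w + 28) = (w^2 - 4)/(w - 7)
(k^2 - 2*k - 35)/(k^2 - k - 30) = (k - 7)/(k - 6)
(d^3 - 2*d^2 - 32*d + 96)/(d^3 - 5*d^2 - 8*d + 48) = (d + 6)/(d + 3)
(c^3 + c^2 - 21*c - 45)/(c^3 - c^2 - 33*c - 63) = (c - 5)/(c - 7)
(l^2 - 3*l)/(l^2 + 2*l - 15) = l/(l + 5)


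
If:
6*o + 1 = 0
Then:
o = -1/6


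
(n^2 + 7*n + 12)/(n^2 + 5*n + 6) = (n + 4)/(n + 2)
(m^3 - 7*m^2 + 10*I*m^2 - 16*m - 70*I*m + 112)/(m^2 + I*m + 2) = (m^2 + m*(-7 + 8*I) - 56*I)/(m - I)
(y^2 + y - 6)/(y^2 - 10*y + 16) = (y + 3)/(y - 8)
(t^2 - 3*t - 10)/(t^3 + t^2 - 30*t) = (t + 2)/(t*(t + 6))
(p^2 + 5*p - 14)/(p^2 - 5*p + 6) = (p + 7)/(p - 3)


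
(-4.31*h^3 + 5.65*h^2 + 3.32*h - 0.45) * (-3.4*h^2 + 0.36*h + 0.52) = 14.654*h^5 - 20.7616*h^4 - 11.4952*h^3 + 5.6632*h^2 + 1.5644*h - 0.234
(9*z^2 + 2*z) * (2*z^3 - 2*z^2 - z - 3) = 18*z^5 - 14*z^4 - 13*z^3 - 29*z^2 - 6*z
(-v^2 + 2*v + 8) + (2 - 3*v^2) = -4*v^2 + 2*v + 10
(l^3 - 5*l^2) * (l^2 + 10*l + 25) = l^5 + 5*l^4 - 25*l^3 - 125*l^2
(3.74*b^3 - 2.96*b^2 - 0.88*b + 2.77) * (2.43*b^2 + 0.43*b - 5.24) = 9.0882*b^5 - 5.5846*b^4 - 23.0088*b^3 + 21.8631*b^2 + 5.8023*b - 14.5148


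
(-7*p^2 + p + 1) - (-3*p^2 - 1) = -4*p^2 + p + 2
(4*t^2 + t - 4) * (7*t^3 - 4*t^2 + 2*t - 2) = 28*t^5 - 9*t^4 - 24*t^3 + 10*t^2 - 10*t + 8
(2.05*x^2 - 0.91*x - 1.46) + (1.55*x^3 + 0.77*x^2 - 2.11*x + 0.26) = 1.55*x^3 + 2.82*x^2 - 3.02*x - 1.2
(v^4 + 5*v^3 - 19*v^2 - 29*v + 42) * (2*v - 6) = 2*v^5 + 4*v^4 - 68*v^3 + 56*v^2 + 258*v - 252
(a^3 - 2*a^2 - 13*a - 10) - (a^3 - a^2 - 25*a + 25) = -a^2 + 12*a - 35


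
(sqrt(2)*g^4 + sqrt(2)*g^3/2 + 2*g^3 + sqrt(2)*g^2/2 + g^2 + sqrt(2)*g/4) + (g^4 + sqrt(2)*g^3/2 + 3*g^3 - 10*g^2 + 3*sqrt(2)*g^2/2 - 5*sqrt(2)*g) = g^4 + sqrt(2)*g^4 + sqrt(2)*g^3 + 5*g^3 - 9*g^2 + 2*sqrt(2)*g^2 - 19*sqrt(2)*g/4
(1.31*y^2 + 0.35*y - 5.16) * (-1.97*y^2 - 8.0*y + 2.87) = -2.5807*y^4 - 11.1695*y^3 + 11.1249*y^2 + 42.2845*y - 14.8092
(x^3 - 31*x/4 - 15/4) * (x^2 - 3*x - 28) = x^5 - 3*x^4 - 143*x^3/4 + 39*x^2/2 + 913*x/4 + 105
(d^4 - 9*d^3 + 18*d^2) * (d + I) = d^5 - 9*d^4 + I*d^4 + 18*d^3 - 9*I*d^3 + 18*I*d^2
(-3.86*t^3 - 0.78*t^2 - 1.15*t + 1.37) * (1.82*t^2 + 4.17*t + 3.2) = -7.0252*t^5 - 17.5158*t^4 - 17.6976*t^3 - 4.7981*t^2 + 2.0329*t + 4.384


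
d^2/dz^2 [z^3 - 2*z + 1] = 6*z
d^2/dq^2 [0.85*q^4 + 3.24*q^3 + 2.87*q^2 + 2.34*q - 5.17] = 10.2*q^2 + 19.44*q + 5.74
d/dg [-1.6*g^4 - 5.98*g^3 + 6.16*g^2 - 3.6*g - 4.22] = -6.4*g^3 - 17.94*g^2 + 12.32*g - 3.6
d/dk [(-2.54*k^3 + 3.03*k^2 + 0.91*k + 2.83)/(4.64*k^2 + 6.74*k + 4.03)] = (-11.7856*k^4 - 34.2392*k^3 - 14.5088*k^2 - 1.8406*k - 15.4069)/(21.5296*k^4 + 62.5472*k^3 + 82.826*k^2 + 54.3244*k + 16.2409)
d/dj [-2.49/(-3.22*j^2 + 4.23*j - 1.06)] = (10.5327 - 16.0356*j)/(3.22*j^2 - 4.23*j + 1.06)^2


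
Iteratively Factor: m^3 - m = (m + 1)*(m^2 - m) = m*(m + 1)*(m - 1)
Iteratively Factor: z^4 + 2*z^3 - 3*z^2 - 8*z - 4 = (z - 2)*(z^3 + 4*z^2 + 5*z + 2) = (z - 2)*(z + 1)*(z^2 + 3*z + 2) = (z - 2)*(z + 1)^2*(z + 2)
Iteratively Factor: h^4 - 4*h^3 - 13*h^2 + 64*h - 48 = (h + 4)*(h^3 - 8*h^2 + 19*h - 12) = (h - 1)*(h + 4)*(h^2 - 7*h + 12) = (h - 4)*(h - 1)*(h + 4)*(h - 3)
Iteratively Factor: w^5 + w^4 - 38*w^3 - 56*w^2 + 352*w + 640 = (w - 4)*(w^4 + 5*w^3 - 18*w^2 - 128*w - 160) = (w - 4)*(w + 4)*(w^3 + w^2 - 22*w - 40) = (w - 4)*(w + 2)*(w + 4)*(w^2 - w - 20) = (w - 4)*(w + 2)*(w + 4)^2*(w - 5)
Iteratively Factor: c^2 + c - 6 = (c - 2)*(c + 3)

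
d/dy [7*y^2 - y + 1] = 14*y - 1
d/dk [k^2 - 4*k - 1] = 2*k - 4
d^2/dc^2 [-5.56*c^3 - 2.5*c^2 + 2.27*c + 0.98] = -33.36*c - 5.0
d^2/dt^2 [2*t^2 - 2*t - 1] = 4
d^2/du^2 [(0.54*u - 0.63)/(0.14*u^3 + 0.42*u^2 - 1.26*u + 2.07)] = (0.063504*u^5 + 0.042336*u^4 - 0.21168*u^3 - 1.877904*u^2 + 0.278964*u + 1.911924)/(0.002744*u^9 + 0.024696*u^8 - 0.248724*u^6 + 0.730296*u^5 + 0.904932*u^4 - 6.773382*u^3 + 15.25797*u^2 - 16.196922*u + 8.869743)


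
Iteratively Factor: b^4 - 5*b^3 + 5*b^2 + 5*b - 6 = (b + 1)*(b^3 - 6*b^2 + 11*b - 6) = (b - 1)*(b + 1)*(b^2 - 5*b + 6) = (b - 3)*(b - 1)*(b + 1)*(b - 2)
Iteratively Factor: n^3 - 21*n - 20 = (n + 4)*(n^2 - 4*n - 5) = (n - 5)*(n + 4)*(n + 1)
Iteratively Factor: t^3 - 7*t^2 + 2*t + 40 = (t + 2)*(t^2 - 9*t + 20) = (t - 4)*(t + 2)*(t - 5)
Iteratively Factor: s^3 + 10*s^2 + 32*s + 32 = (s + 4)*(s^2 + 6*s + 8) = (s + 4)^2*(s + 2)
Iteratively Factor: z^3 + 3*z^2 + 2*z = (z)*(z^2 + 3*z + 2) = z*(z + 1)*(z + 2)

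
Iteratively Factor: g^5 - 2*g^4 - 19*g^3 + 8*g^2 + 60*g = (g + 3)*(g^4 - 5*g^3 - 4*g^2 + 20*g) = (g - 2)*(g + 3)*(g^3 - 3*g^2 - 10*g) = g*(g - 2)*(g + 3)*(g^2 - 3*g - 10) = g*(g - 2)*(g + 2)*(g + 3)*(g - 5)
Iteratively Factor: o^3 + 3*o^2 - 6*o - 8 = (o - 2)*(o^2 + 5*o + 4) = (o - 2)*(o + 1)*(o + 4)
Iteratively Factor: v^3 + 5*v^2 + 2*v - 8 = (v + 2)*(v^2 + 3*v - 4) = (v + 2)*(v + 4)*(v - 1)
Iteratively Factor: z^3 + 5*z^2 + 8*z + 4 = (z + 2)*(z^2 + 3*z + 2) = (z + 2)^2*(z + 1)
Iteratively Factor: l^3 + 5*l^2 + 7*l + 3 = (l + 1)*(l^2 + 4*l + 3) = (l + 1)^2*(l + 3)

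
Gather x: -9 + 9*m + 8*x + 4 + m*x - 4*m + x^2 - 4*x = 5*m + x^2 + x*(m + 4) - 5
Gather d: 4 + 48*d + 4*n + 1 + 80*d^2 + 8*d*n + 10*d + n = 80*d^2 + d*(8*n + 58) + 5*n + 5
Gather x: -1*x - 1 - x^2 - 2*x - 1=-x^2 - 3*x - 2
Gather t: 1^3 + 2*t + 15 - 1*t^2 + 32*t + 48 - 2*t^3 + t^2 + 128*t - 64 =-2*t^3 + 162*t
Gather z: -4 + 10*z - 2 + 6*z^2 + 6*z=6*z^2 + 16*z - 6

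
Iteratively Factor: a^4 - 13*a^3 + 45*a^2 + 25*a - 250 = (a - 5)*(a^3 - 8*a^2 + 5*a + 50) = (a - 5)*(a + 2)*(a^2 - 10*a + 25) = (a - 5)^2*(a + 2)*(a - 5)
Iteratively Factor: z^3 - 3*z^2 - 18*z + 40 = (z - 2)*(z^2 - z - 20) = (z - 2)*(z + 4)*(z - 5)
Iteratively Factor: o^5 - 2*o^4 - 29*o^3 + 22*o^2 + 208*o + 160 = (o - 5)*(o^4 + 3*o^3 - 14*o^2 - 48*o - 32) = (o - 5)*(o + 1)*(o^3 + 2*o^2 - 16*o - 32) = (o - 5)*(o + 1)*(o + 4)*(o^2 - 2*o - 8) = (o - 5)*(o - 4)*(o + 1)*(o + 4)*(o + 2)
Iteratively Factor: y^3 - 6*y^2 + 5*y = (y)*(y^2 - 6*y + 5) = y*(y - 5)*(y - 1)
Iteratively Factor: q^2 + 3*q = (q)*(q + 3)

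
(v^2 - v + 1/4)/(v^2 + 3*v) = (v^2 - v + 1/4)/(v*(v + 3))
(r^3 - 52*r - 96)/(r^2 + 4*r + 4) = (r^2 - 2*r - 48)/(r + 2)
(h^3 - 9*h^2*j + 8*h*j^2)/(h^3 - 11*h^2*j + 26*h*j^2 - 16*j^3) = h/(h - 2*j)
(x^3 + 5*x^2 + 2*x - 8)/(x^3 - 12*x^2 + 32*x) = (x^3 + 5*x^2 + 2*x - 8)/(x*(x^2 - 12*x + 32))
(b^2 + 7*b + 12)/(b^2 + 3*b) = (b + 4)/b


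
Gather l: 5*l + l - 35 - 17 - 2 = 6*l - 54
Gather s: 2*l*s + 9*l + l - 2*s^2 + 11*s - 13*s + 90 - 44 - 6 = 10*l - 2*s^2 + s*(2*l - 2) + 40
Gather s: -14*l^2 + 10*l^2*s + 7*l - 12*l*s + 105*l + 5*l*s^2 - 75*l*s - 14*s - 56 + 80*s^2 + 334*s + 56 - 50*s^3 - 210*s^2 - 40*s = -14*l^2 + 112*l - 50*s^3 + s^2*(5*l - 130) + s*(10*l^2 - 87*l + 280)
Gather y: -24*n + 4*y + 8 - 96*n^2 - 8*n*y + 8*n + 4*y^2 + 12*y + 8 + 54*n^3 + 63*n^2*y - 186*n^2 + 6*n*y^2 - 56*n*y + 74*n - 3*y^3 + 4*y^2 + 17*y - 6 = 54*n^3 - 282*n^2 + 58*n - 3*y^3 + y^2*(6*n + 8) + y*(63*n^2 - 64*n + 33) + 10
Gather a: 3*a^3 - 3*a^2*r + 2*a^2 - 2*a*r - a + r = 3*a^3 + a^2*(2 - 3*r) + a*(-2*r - 1) + r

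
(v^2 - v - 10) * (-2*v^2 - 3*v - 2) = -2*v^4 - v^3 + 21*v^2 + 32*v + 20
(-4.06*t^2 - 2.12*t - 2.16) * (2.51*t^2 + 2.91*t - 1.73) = -10.1906*t^4 - 17.1358*t^3 - 4.567*t^2 - 2.618*t + 3.7368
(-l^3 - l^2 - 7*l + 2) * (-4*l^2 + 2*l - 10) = 4*l^5 + 2*l^4 + 36*l^3 - 12*l^2 + 74*l - 20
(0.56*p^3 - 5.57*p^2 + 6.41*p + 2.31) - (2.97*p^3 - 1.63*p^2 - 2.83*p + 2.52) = -2.41*p^3 - 3.94*p^2 + 9.24*p - 0.21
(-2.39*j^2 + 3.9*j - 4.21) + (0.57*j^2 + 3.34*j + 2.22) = -1.82*j^2 + 7.24*j - 1.99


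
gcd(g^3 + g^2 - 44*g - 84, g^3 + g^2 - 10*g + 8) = 1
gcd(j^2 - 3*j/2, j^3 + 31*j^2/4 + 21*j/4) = j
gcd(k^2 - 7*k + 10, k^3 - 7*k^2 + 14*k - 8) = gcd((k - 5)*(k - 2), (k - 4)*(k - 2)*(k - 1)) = k - 2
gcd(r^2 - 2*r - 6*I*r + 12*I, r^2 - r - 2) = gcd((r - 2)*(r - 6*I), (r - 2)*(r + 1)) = r - 2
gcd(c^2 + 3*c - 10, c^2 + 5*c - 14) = c - 2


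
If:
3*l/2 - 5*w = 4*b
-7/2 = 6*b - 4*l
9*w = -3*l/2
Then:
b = 49/12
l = 7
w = -7/6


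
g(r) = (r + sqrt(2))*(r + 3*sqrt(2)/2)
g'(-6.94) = -10.34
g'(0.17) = 3.88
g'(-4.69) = -5.84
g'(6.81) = 17.16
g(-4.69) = 8.41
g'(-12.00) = -20.46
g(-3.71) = 3.65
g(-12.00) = 104.57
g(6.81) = 73.45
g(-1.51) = -0.06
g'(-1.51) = 0.52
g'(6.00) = 15.54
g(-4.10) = 5.31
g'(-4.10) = -4.66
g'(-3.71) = -3.88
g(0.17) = 3.63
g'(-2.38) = -1.22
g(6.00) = 60.21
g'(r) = 2*r + 5*sqrt(2)/2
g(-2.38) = 0.25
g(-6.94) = 26.63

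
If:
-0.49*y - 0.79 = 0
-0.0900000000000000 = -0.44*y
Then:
No Solution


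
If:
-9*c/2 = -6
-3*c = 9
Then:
No Solution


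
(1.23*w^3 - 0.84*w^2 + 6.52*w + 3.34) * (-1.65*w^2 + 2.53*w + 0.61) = -2.0295*w^5 + 4.4979*w^4 - 12.1329*w^3 + 10.4722*w^2 + 12.4274*w + 2.0374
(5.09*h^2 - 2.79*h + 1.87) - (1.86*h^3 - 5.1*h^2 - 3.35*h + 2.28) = -1.86*h^3 + 10.19*h^2 + 0.56*h - 0.41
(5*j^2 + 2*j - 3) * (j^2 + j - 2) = 5*j^4 + 7*j^3 - 11*j^2 - 7*j + 6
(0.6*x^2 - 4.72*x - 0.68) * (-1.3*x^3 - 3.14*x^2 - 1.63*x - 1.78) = -0.78*x^5 + 4.252*x^4 + 14.7268*x^3 + 8.7608*x^2 + 9.51*x + 1.2104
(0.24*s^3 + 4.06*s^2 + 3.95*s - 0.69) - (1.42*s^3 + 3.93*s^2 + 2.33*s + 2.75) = -1.18*s^3 + 0.129999999999999*s^2 + 1.62*s - 3.44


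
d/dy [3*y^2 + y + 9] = 6*y + 1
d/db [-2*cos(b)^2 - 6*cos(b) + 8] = 2*(2*cos(b) + 3)*sin(b)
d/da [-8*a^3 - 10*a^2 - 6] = 4*a*(-6*a - 5)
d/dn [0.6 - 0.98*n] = -0.980000000000000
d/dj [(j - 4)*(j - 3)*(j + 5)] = 3*j^2 - 4*j - 23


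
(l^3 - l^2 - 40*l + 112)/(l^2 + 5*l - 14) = (l^2 - 8*l + 16)/(l - 2)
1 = 1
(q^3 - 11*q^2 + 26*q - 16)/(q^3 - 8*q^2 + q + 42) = (q^3 - 11*q^2 + 26*q - 16)/(q^3 - 8*q^2 + q + 42)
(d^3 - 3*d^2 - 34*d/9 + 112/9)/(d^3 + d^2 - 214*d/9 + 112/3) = (d + 2)/(d + 6)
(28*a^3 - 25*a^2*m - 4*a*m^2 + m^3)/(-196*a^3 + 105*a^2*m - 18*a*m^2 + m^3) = (-4*a^2 + 3*a*m + m^2)/(28*a^2 - 11*a*m + m^2)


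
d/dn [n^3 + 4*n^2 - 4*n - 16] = 3*n^2 + 8*n - 4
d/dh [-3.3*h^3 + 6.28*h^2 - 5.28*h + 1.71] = -9.9*h^2 + 12.56*h - 5.28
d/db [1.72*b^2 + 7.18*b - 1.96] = 3.44*b + 7.18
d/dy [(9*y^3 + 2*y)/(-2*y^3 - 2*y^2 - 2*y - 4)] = (-9*y^4 - 14*y^3 - 52*y^2 - 4)/(2*(y^6 + 2*y^5 + 3*y^4 + 6*y^3 + 5*y^2 + 4*y + 4))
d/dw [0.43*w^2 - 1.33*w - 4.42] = 0.86*w - 1.33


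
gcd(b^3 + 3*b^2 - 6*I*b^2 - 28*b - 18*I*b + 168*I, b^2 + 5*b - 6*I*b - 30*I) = b - 6*I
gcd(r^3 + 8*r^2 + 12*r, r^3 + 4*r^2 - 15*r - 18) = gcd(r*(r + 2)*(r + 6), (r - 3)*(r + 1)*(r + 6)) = r + 6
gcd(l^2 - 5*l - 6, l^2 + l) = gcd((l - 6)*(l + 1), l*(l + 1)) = l + 1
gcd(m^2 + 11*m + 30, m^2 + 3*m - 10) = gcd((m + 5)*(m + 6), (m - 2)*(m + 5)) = m + 5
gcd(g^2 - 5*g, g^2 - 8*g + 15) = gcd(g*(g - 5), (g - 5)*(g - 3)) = g - 5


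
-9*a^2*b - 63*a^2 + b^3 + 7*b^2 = (-3*a + b)*(3*a + b)*(b + 7)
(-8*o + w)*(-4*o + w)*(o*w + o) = 32*o^3*w + 32*o^3 - 12*o^2*w^2 - 12*o^2*w + o*w^3 + o*w^2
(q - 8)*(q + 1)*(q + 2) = q^3 - 5*q^2 - 22*q - 16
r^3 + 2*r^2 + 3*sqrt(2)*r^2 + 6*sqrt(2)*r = r*(r + 2)*(r + 3*sqrt(2))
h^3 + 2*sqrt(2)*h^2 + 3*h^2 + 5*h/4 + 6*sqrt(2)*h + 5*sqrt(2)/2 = (h + 1/2)*(h + 5/2)*(h + 2*sqrt(2))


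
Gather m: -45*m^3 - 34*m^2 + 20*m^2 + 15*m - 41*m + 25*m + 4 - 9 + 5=-45*m^3 - 14*m^2 - m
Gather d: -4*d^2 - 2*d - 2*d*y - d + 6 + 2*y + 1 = -4*d^2 + d*(-2*y - 3) + 2*y + 7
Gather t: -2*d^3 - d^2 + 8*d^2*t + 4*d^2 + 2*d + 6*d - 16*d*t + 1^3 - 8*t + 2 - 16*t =-2*d^3 + 3*d^2 + 8*d + t*(8*d^2 - 16*d - 24) + 3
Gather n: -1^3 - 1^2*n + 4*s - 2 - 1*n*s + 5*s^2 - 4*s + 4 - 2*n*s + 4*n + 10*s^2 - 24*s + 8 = n*(3 - 3*s) + 15*s^2 - 24*s + 9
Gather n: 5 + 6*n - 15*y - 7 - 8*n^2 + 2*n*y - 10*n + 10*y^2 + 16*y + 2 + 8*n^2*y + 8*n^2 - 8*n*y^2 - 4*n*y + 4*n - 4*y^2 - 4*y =8*n^2*y + n*(-8*y^2 - 2*y) + 6*y^2 - 3*y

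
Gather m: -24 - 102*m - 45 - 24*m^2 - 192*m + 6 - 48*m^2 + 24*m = -72*m^2 - 270*m - 63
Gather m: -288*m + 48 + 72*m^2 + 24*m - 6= 72*m^2 - 264*m + 42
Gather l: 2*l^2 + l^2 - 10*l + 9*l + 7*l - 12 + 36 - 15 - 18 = 3*l^2 + 6*l - 9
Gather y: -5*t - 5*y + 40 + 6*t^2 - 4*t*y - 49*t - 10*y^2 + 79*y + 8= 6*t^2 - 54*t - 10*y^2 + y*(74 - 4*t) + 48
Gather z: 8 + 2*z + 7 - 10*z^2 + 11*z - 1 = -10*z^2 + 13*z + 14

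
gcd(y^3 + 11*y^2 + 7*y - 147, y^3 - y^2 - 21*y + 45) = y - 3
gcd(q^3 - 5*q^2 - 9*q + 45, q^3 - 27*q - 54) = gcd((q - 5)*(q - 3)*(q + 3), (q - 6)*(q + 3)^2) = q + 3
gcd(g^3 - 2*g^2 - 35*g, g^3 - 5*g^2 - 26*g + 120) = g + 5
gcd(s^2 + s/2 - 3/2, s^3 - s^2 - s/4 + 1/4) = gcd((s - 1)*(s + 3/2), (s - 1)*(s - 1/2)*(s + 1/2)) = s - 1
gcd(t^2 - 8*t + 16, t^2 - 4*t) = t - 4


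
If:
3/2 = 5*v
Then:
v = 3/10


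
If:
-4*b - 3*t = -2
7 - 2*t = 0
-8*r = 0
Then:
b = -17/8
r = 0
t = 7/2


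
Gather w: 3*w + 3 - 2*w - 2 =w + 1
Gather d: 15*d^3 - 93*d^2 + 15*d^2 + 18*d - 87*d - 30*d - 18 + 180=15*d^3 - 78*d^2 - 99*d + 162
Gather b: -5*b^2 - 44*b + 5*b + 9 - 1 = -5*b^2 - 39*b + 8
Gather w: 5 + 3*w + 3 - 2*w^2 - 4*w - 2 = -2*w^2 - w + 6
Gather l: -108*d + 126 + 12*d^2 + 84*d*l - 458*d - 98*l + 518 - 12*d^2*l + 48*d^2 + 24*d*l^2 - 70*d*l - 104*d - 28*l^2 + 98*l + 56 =60*d^2 - 670*d + l^2*(24*d - 28) + l*(-12*d^2 + 14*d) + 700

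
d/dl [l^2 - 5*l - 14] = 2*l - 5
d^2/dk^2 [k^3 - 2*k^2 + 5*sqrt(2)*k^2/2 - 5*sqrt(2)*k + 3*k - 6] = 6*k - 4 + 5*sqrt(2)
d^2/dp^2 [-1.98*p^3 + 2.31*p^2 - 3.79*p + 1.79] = 4.62 - 11.88*p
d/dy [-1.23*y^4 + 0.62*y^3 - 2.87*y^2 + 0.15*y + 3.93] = -4.92*y^3 + 1.86*y^2 - 5.74*y + 0.15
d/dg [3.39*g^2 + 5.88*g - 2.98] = 6.78*g + 5.88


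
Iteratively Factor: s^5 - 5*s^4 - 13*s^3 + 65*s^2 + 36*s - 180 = (s - 2)*(s^4 - 3*s^3 - 19*s^2 + 27*s + 90) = (s - 2)*(s + 3)*(s^3 - 6*s^2 - s + 30) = (s - 2)*(s + 2)*(s + 3)*(s^2 - 8*s + 15) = (s - 3)*(s - 2)*(s + 2)*(s + 3)*(s - 5)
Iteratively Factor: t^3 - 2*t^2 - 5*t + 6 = (t + 2)*(t^2 - 4*t + 3) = (t - 3)*(t + 2)*(t - 1)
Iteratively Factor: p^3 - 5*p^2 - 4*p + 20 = (p + 2)*(p^2 - 7*p + 10) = (p - 5)*(p + 2)*(p - 2)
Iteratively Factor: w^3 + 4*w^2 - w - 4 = (w + 1)*(w^2 + 3*w - 4) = (w + 1)*(w + 4)*(w - 1)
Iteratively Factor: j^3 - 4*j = (j + 2)*(j^2 - 2*j) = j*(j + 2)*(j - 2)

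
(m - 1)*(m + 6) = m^2 + 5*m - 6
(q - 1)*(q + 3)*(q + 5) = q^3 + 7*q^2 + 7*q - 15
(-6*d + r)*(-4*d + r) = 24*d^2 - 10*d*r + r^2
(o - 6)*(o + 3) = o^2 - 3*o - 18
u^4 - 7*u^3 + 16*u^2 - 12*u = u*(u - 3)*(u - 2)^2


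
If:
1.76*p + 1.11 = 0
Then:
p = -0.63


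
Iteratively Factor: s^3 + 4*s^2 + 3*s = (s + 3)*(s^2 + s) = (s + 1)*(s + 3)*(s)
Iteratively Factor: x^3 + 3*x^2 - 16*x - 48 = (x + 3)*(x^2 - 16) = (x - 4)*(x + 3)*(x + 4)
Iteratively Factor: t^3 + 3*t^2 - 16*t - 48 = (t - 4)*(t^2 + 7*t + 12) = (t - 4)*(t + 3)*(t + 4)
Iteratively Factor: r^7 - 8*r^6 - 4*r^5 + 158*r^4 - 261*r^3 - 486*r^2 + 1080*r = (r + 4)*(r^6 - 12*r^5 + 44*r^4 - 18*r^3 - 189*r^2 + 270*r) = (r - 3)*(r + 4)*(r^5 - 9*r^4 + 17*r^3 + 33*r^2 - 90*r) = (r - 3)^2*(r + 4)*(r^4 - 6*r^3 - r^2 + 30*r) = (r - 5)*(r - 3)^2*(r + 4)*(r^3 - r^2 - 6*r) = r*(r - 5)*(r - 3)^2*(r + 4)*(r^2 - r - 6) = r*(r - 5)*(r - 3)^2*(r + 2)*(r + 4)*(r - 3)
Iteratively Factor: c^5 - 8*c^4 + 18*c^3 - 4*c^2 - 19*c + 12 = (c - 1)*(c^4 - 7*c^3 + 11*c^2 + 7*c - 12) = (c - 1)*(c + 1)*(c^3 - 8*c^2 + 19*c - 12) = (c - 3)*(c - 1)*(c + 1)*(c^2 - 5*c + 4) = (c - 3)*(c - 1)^2*(c + 1)*(c - 4)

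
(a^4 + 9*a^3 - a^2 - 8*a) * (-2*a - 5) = -2*a^5 - 23*a^4 - 43*a^3 + 21*a^2 + 40*a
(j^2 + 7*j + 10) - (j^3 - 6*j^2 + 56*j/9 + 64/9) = -j^3 + 7*j^2 + 7*j/9 + 26/9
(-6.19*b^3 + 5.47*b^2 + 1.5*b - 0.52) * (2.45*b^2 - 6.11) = -15.1655*b^5 + 13.4015*b^4 + 41.4959*b^3 - 34.6957*b^2 - 9.165*b + 3.1772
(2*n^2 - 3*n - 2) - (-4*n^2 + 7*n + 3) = 6*n^2 - 10*n - 5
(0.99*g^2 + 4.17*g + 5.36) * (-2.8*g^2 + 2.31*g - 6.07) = -2.772*g^4 - 9.3891*g^3 - 11.3846*g^2 - 12.9303*g - 32.5352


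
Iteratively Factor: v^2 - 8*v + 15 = (v - 3)*(v - 5)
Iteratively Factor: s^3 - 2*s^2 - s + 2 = (s + 1)*(s^2 - 3*s + 2) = (s - 2)*(s + 1)*(s - 1)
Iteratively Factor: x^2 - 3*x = (x)*(x - 3)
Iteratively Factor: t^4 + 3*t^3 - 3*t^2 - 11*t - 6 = (t + 1)*(t^3 + 2*t^2 - 5*t - 6) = (t + 1)*(t + 3)*(t^2 - t - 2) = (t - 2)*(t + 1)*(t + 3)*(t + 1)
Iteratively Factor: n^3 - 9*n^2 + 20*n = (n - 5)*(n^2 - 4*n) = (n - 5)*(n - 4)*(n)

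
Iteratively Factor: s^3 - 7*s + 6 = (s - 2)*(s^2 + 2*s - 3) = (s - 2)*(s - 1)*(s + 3)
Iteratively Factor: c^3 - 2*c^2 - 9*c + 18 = (c + 3)*(c^2 - 5*c + 6) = (c - 2)*(c + 3)*(c - 3)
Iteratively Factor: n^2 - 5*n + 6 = (n - 3)*(n - 2)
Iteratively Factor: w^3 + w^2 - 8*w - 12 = (w + 2)*(w^2 - w - 6) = (w - 3)*(w + 2)*(w + 2)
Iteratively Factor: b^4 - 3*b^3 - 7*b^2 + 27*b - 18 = (b - 2)*(b^3 - b^2 - 9*b + 9) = (b - 2)*(b - 1)*(b^2 - 9) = (b - 2)*(b - 1)*(b + 3)*(b - 3)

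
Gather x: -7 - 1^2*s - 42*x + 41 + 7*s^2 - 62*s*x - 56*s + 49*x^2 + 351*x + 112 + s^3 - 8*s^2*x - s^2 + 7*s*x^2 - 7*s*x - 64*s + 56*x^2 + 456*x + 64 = s^3 + 6*s^2 - 121*s + x^2*(7*s + 105) + x*(-8*s^2 - 69*s + 765) + 210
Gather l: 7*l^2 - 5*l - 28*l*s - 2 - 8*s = 7*l^2 + l*(-28*s - 5) - 8*s - 2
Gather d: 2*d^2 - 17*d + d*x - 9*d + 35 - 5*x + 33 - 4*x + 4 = 2*d^2 + d*(x - 26) - 9*x + 72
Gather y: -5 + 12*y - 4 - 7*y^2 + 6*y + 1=-7*y^2 + 18*y - 8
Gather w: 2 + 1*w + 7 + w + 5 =2*w + 14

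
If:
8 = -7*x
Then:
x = -8/7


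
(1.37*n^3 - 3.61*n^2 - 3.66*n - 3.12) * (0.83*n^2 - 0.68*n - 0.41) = 1.1371*n^5 - 3.9279*n^4 - 1.1447*n^3 + 1.3793*n^2 + 3.6222*n + 1.2792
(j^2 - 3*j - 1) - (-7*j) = j^2 + 4*j - 1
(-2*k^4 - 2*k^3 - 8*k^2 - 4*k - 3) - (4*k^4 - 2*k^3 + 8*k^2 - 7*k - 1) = -6*k^4 - 16*k^2 + 3*k - 2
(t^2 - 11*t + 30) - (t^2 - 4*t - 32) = 62 - 7*t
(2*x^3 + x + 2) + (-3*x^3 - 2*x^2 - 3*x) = -x^3 - 2*x^2 - 2*x + 2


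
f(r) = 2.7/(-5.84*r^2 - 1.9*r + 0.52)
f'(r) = 2.7*(11.68*r + 1.9)/(-5.84*r^2 - 1.9*r + 0.52)^2 = (31.536*r + 5.13)/(5.84*r^2 + 1.9*r - 0.52)^2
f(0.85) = -0.51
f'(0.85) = 1.13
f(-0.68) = -3.04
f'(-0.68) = -20.67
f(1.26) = -0.24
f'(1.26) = 0.36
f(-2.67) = -0.07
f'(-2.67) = -0.06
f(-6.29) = -0.01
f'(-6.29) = -0.00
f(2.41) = -0.07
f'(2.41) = 0.06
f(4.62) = -0.02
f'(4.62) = 0.01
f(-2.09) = -0.13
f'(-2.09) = -0.14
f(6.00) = -0.01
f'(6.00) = 0.00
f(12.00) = -0.00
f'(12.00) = 0.00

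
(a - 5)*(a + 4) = a^2 - a - 20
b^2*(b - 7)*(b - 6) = b^4 - 13*b^3 + 42*b^2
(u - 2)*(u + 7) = u^2 + 5*u - 14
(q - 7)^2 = q^2 - 14*q + 49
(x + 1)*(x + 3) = x^2 + 4*x + 3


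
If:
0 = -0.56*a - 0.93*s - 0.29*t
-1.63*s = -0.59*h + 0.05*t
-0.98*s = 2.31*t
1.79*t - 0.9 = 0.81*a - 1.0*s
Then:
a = -0.92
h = 1.74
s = 0.64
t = -0.27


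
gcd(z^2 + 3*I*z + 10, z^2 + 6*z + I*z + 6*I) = 1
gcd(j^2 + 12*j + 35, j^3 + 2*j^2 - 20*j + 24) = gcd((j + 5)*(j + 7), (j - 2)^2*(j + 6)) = 1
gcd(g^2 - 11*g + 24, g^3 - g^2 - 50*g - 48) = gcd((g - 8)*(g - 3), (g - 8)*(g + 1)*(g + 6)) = g - 8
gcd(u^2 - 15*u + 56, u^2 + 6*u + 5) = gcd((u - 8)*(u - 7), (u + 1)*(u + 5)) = 1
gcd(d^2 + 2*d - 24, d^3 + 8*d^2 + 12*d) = d + 6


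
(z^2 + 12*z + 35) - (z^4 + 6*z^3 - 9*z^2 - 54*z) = -z^4 - 6*z^3 + 10*z^2 + 66*z + 35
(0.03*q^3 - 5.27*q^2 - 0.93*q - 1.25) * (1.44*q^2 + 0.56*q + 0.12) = 0.0432*q^5 - 7.572*q^4 - 4.2868*q^3 - 2.9532*q^2 - 0.8116*q - 0.15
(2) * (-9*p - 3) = -18*p - 6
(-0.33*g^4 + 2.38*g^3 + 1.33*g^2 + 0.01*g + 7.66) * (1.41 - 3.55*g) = 1.1715*g^5 - 8.9143*g^4 - 1.3657*g^3 + 1.8398*g^2 - 27.1789*g + 10.8006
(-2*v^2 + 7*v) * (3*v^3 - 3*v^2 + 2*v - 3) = -6*v^5 + 27*v^4 - 25*v^3 + 20*v^2 - 21*v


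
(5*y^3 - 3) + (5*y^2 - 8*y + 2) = 5*y^3 + 5*y^2 - 8*y - 1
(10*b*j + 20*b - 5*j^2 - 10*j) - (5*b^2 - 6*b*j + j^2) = -5*b^2 + 16*b*j + 20*b - 6*j^2 - 10*j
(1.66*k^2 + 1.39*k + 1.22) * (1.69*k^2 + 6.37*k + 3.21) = 2.8054*k^4 + 12.9233*k^3 + 16.2447*k^2 + 12.2333*k + 3.9162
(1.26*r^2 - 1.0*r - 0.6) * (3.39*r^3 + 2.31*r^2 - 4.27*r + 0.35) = 4.2714*r^5 - 0.4794*r^4 - 9.7242*r^3 + 3.325*r^2 + 2.212*r - 0.21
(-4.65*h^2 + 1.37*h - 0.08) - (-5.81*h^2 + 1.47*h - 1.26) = 1.16*h^2 - 0.0999999999999999*h + 1.18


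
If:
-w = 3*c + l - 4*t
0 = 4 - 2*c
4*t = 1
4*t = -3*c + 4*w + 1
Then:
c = 2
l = -13/2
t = 1/4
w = 3/2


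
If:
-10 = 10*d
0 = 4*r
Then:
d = -1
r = 0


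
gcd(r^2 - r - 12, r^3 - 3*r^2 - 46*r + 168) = r - 4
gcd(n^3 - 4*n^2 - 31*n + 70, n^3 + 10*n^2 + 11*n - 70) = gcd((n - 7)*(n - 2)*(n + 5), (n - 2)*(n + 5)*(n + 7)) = n^2 + 3*n - 10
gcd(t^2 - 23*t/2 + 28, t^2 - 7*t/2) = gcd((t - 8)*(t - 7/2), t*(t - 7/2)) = t - 7/2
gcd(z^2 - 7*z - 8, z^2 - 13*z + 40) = z - 8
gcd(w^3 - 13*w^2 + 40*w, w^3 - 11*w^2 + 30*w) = w^2 - 5*w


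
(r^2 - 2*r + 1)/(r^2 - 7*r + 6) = (r - 1)/(r - 6)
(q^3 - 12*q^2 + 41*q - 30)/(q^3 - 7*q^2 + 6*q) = (q - 5)/q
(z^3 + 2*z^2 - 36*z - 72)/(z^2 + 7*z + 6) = (z^2 - 4*z - 12)/(z + 1)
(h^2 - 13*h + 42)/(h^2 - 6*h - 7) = (h - 6)/(h + 1)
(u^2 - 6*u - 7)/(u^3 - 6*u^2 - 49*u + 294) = (u + 1)/(u^2 + u - 42)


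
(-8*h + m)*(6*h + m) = -48*h^2 - 2*h*m + m^2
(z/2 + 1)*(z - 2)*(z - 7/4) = z^3/2 - 7*z^2/8 - 2*z + 7/2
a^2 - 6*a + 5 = (a - 5)*(a - 1)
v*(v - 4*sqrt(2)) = v^2 - 4*sqrt(2)*v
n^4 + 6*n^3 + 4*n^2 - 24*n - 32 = (n - 2)*(n + 2)^2*(n + 4)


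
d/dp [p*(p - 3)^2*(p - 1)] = 4*p^3 - 21*p^2 + 30*p - 9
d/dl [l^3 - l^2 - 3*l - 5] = 3*l^2 - 2*l - 3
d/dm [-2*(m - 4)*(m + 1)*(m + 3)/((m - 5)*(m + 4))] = 2*(-m^4 + 2*m^3 + 47*m^2 - 24*m - 248)/(m^4 - 2*m^3 - 39*m^2 + 40*m + 400)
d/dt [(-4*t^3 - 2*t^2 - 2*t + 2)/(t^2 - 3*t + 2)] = 2*(-2*t^4 + 12*t^3 - 8*t^2 - 6*t + 1)/(t^4 - 6*t^3 + 13*t^2 - 12*t + 4)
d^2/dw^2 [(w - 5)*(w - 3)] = 2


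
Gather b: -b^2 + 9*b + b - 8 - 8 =-b^2 + 10*b - 16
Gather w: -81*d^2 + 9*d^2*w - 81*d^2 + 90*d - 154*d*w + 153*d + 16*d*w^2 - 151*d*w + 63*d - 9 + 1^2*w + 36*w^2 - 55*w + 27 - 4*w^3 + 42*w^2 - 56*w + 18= -162*d^2 + 306*d - 4*w^3 + w^2*(16*d + 78) + w*(9*d^2 - 305*d - 110) + 36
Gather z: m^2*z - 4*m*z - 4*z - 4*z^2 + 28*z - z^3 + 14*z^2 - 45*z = -z^3 + 10*z^2 + z*(m^2 - 4*m - 21)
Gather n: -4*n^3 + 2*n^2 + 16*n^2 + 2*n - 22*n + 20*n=-4*n^3 + 18*n^2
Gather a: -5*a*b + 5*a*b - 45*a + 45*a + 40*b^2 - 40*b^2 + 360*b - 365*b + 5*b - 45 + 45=0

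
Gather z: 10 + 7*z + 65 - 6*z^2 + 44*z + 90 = -6*z^2 + 51*z + 165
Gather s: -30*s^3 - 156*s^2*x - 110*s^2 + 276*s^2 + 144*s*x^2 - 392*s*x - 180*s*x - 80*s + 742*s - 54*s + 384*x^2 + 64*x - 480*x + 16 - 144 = -30*s^3 + s^2*(166 - 156*x) + s*(144*x^2 - 572*x + 608) + 384*x^2 - 416*x - 128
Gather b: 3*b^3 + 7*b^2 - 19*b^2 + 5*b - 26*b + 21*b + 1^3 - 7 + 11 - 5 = 3*b^3 - 12*b^2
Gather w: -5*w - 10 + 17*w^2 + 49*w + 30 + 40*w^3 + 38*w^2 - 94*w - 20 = 40*w^3 + 55*w^2 - 50*w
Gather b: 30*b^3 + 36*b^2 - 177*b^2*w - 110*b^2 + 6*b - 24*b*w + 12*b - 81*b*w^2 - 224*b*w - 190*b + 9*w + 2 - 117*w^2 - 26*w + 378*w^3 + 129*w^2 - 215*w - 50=30*b^3 + b^2*(-177*w - 74) + b*(-81*w^2 - 248*w - 172) + 378*w^3 + 12*w^2 - 232*w - 48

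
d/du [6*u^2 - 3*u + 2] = 12*u - 3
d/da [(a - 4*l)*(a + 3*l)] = 2*a - l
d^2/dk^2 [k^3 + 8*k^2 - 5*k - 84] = 6*k + 16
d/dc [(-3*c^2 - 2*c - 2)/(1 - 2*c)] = 6*(c^2 - c - 1)/(4*c^2 - 4*c + 1)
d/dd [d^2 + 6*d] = 2*d + 6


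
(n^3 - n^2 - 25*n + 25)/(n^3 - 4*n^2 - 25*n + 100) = (n - 1)/(n - 4)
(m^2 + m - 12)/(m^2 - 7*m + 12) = (m + 4)/(m - 4)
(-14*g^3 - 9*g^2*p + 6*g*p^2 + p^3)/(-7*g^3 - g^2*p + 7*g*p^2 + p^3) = (-2*g + p)/(-g + p)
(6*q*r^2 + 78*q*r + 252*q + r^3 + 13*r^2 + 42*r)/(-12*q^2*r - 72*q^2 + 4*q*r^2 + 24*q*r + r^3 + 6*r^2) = (-r - 7)/(2*q - r)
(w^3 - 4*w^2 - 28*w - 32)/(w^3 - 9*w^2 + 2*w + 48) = (w + 2)/(w - 3)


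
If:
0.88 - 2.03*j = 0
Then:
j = 0.43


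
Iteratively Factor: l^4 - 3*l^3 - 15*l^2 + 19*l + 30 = (l - 5)*(l^3 + 2*l^2 - 5*l - 6) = (l - 5)*(l - 2)*(l^2 + 4*l + 3) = (l - 5)*(l - 2)*(l + 1)*(l + 3)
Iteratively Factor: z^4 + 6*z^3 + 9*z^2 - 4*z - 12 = (z + 2)*(z^3 + 4*z^2 + z - 6) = (z + 2)*(z + 3)*(z^2 + z - 2) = (z + 2)^2*(z + 3)*(z - 1)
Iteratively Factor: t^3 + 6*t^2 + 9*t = (t + 3)*(t^2 + 3*t) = t*(t + 3)*(t + 3)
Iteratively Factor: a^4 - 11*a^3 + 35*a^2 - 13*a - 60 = (a - 5)*(a^3 - 6*a^2 + 5*a + 12) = (a - 5)*(a - 3)*(a^2 - 3*a - 4) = (a - 5)*(a - 4)*(a - 3)*(a + 1)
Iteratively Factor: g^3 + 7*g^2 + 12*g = (g)*(g^2 + 7*g + 12) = g*(g + 4)*(g + 3)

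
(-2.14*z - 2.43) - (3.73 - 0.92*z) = -1.22*z - 6.16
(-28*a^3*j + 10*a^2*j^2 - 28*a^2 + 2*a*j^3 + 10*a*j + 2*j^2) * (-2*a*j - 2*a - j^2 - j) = 56*a^4*j^2 + 56*a^4*j + 8*a^3*j^3 + 8*a^3*j^2 + 56*a^3*j + 56*a^3 - 14*a^2*j^4 - 14*a^2*j^3 + 8*a^2*j^2 + 8*a^2*j - 2*a*j^5 - 2*a*j^4 - 14*a*j^3 - 14*a*j^2 - 2*j^4 - 2*j^3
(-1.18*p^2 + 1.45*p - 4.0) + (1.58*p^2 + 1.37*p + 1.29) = 0.4*p^2 + 2.82*p - 2.71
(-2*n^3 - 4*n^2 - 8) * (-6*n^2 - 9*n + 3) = 12*n^5 + 42*n^4 + 30*n^3 + 36*n^2 + 72*n - 24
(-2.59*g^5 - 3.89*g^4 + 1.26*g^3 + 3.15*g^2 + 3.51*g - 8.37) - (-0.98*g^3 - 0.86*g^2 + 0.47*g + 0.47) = -2.59*g^5 - 3.89*g^4 + 2.24*g^3 + 4.01*g^2 + 3.04*g - 8.84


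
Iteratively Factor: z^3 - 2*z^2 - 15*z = (z + 3)*(z^2 - 5*z) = (z - 5)*(z + 3)*(z)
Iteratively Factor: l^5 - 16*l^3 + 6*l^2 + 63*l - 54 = (l - 3)*(l^4 + 3*l^3 - 7*l^2 - 15*l + 18) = (l - 3)*(l - 2)*(l^3 + 5*l^2 + 3*l - 9) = (l - 3)*(l - 2)*(l + 3)*(l^2 + 2*l - 3) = (l - 3)*(l - 2)*(l - 1)*(l + 3)*(l + 3)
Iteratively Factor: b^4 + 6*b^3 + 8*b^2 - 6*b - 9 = (b + 1)*(b^3 + 5*b^2 + 3*b - 9) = (b - 1)*(b + 1)*(b^2 + 6*b + 9) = (b - 1)*(b + 1)*(b + 3)*(b + 3)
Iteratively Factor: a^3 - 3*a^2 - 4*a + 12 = (a - 3)*(a^2 - 4) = (a - 3)*(a - 2)*(a + 2)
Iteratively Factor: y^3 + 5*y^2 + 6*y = (y)*(y^2 + 5*y + 6) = y*(y + 2)*(y + 3)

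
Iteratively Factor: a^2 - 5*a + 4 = (a - 1)*(a - 4)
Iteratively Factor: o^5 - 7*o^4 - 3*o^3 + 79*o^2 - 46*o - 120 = (o + 1)*(o^4 - 8*o^3 + 5*o^2 + 74*o - 120) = (o - 5)*(o + 1)*(o^3 - 3*o^2 - 10*o + 24) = (o - 5)*(o + 1)*(o + 3)*(o^2 - 6*o + 8) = (o - 5)*(o - 4)*(o + 1)*(o + 3)*(o - 2)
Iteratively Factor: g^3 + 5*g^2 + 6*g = (g + 2)*(g^2 + 3*g) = g*(g + 2)*(g + 3)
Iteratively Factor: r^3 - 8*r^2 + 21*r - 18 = (r - 3)*(r^2 - 5*r + 6) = (r - 3)^2*(r - 2)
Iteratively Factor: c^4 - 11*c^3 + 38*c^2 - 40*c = (c - 4)*(c^3 - 7*c^2 + 10*c) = (c - 5)*(c - 4)*(c^2 - 2*c) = (c - 5)*(c - 4)*(c - 2)*(c)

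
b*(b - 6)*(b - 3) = b^3 - 9*b^2 + 18*b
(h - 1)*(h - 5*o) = h^2 - 5*h*o - h + 5*o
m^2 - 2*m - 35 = (m - 7)*(m + 5)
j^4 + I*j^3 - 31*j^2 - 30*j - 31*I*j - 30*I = (j - 6)*(j + 1)*(j + 5)*(j + I)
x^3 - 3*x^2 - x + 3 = (x - 3)*(x - 1)*(x + 1)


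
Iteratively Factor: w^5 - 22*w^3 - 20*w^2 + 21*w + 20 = (w - 5)*(w^4 + 5*w^3 + 3*w^2 - 5*w - 4) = (w - 5)*(w + 4)*(w^3 + w^2 - w - 1) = (w - 5)*(w - 1)*(w + 4)*(w^2 + 2*w + 1) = (w - 5)*(w - 1)*(w + 1)*(w + 4)*(w + 1)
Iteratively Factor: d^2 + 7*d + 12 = (d + 4)*(d + 3)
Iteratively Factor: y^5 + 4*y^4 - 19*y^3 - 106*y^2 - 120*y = (y - 5)*(y^4 + 9*y^3 + 26*y^2 + 24*y) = (y - 5)*(y + 2)*(y^3 + 7*y^2 + 12*y) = (y - 5)*(y + 2)*(y + 4)*(y^2 + 3*y) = y*(y - 5)*(y + 2)*(y + 4)*(y + 3)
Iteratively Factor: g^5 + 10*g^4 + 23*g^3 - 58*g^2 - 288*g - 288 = (g - 3)*(g^4 + 13*g^3 + 62*g^2 + 128*g + 96) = (g - 3)*(g + 4)*(g^3 + 9*g^2 + 26*g + 24) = (g - 3)*(g + 2)*(g + 4)*(g^2 + 7*g + 12) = (g - 3)*(g + 2)*(g + 4)^2*(g + 3)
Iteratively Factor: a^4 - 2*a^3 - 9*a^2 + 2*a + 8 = (a - 1)*(a^3 - a^2 - 10*a - 8) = (a - 4)*(a - 1)*(a^2 + 3*a + 2) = (a - 4)*(a - 1)*(a + 1)*(a + 2)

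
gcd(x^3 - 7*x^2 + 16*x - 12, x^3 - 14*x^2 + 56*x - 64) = x - 2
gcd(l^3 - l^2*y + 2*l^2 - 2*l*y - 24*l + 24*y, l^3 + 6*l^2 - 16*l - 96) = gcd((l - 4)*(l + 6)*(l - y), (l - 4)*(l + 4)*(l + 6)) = l^2 + 2*l - 24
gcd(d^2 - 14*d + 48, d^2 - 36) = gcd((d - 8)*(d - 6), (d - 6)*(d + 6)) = d - 6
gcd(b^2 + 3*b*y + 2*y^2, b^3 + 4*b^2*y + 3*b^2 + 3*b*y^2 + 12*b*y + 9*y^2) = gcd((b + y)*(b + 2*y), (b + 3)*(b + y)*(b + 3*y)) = b + y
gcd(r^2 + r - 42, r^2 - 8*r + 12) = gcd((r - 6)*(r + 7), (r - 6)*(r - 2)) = r - 6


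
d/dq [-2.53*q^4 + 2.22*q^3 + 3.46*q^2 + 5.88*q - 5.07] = -10.12*q^3 + 6.66*q^2 + 6.92*q + 5.88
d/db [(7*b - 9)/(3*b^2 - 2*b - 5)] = (-21*b^2 + 54*b - 53)/(9*b^4 - 12*b^3 - 26*b^2 + 20*b + 25)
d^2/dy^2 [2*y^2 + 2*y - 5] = 4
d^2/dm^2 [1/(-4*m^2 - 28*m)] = (m*(m + 7) - (2*m + 7)^2)/(2*m^3*(m + 7)^3)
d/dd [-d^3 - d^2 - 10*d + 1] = -3*d^2 - 2*d - 10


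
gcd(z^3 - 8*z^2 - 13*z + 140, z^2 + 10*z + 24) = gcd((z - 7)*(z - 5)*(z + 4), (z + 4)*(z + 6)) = z + 4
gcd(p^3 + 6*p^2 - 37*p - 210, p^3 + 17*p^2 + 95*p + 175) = p^2 + 12*p + 35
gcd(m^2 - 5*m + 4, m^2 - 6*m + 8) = m - 4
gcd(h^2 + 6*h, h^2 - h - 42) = h + 6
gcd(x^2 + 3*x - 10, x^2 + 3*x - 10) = x^2 + 3*x - 10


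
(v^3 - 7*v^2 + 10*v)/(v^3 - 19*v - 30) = v*(v - 2)/(v^2 + 5*v + 6)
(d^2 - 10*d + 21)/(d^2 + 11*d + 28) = (d^2 - 10*d + 21)/(d^2 + 11*d + 28)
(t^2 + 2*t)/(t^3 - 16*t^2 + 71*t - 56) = t*(t + 2)/(t^3 - 16*t^2 + 71*t - 56)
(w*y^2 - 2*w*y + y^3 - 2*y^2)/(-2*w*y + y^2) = (-w*y + 2*w - y^2 + 2*y)/(2*w - y)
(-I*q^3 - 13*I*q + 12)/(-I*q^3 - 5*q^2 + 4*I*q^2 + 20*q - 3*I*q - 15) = (q^3 + 13*q + 12*I)/(q^3 - q^2*(4 + 5*I) + q*(3 + 20*I) - 15*I)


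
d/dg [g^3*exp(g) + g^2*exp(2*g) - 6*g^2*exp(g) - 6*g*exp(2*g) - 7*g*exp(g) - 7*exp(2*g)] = (g^3 + 2*g^2*exp(g) - 3*g^2 - 10*g*exp(g) - 19*g - 20*exp(g) - 7)*exp(g)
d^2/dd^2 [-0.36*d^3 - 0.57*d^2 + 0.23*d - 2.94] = -2.16*d - 1.14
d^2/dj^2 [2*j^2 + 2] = 4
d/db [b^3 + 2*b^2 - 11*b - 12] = 3*b^2 + 4*b - 11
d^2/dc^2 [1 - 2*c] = 0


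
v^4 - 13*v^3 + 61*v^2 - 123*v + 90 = (v - 5)*(v - 3)^2*(v - 2)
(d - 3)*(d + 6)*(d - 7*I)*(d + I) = d^4 + 3*d^3 - 6*I*d^3 - 11*d^2 - 18*I*d^2 + 21*d + 108*I*d - 126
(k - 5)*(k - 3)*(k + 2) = k^3 - 6*k^2 - k + 30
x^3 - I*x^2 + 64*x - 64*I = (x - 8*I)*(x - I)*(x + 8*I)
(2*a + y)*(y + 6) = 2*a*y + 12*a + y^2 + 6*y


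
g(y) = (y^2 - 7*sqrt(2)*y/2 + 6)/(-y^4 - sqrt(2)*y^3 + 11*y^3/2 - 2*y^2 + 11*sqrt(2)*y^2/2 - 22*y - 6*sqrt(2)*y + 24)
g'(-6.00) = -0.02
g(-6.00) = -0.04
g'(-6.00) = -0.02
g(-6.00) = -0.04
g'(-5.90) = -0.02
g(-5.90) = -0.04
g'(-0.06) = 0.10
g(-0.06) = 0.24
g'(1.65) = -20.41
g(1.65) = 1.49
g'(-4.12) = -0.13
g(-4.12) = -0.13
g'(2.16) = -0.13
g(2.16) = -0.00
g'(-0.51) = 0.03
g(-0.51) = 0.22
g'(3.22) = 0.10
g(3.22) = 0.03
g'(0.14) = 0.15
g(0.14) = 0.27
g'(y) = (2*y - 7*sqrt(2)/2)/(-y^4 - sqrt(2)*y^3 + 11*y^3/2 - 2*y^2 + 11*sqrt(2)*y^2/2 - 22*y - 6*sqrt(2)*y + 24) + (y^2 - 7*sqrt(2)*y/2 + 6)*(4*y^3 - 33*y^2/2 + 3*sqrt(2)*y^2 - 11*sqrt(2)*y + 4*y + 6*sqrt(2) + 22)/(-y^4 - sqrt(2)*y^3 + 11*y^3/2 - 2*y^2 + 11*sqrt(2)*y^2/2 - 22*y - 6*sqrt(2)*y + 24)^2 = ((-4*y + 7*sqrt(2))*(2*y^4 - 11*y^3 + 2*sqrt(2)*y^3 - 11*sqrt(2)*y^2 + 4*y^2 + 12*sqrt(2)*y + 44*y - 48) + (2*y^2 - 7*sqrt(2)*y + 12)*(8*y^3 - 33*y^2 + 6*sqrt(2)*y^2 - 22*sqrt(2)*y + 8*y + 12*sqrt(2) + 44))/(2*y^4 - 11*y^3 + 2*sqrt(2)*y^3 - 11*sqrt(2)*y^2 + 4*y^2 + 12*sqrt(2)*y + 44*y - 48)^2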